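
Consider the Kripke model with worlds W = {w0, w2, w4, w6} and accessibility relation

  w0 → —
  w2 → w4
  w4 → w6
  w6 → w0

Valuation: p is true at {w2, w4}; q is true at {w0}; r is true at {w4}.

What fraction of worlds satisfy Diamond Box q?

1/2

w0: no successors, so Diamond Box q fails. ✗
w2: successors {w4}; Box q there: w4:F. ✗
w4: successors {w6}; Box q there: w6:T. ✓
w6: successors {w0}; Box q there: w0:T. ✓
That's 2 of 4 worlds, so 2/4 = 1/2.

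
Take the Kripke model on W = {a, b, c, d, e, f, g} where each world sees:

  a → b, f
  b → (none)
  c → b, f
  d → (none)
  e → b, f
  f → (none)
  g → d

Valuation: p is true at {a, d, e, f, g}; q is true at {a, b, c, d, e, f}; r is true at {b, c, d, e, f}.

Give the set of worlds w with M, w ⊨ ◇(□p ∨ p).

{a, c, e, g}

a: successors {b, f}; □p ∨ p there: b:T, f:T. ✓
b: no successors, so ◇(□p ∨ p) fails. ✗
c: successors {b, f}; □p ∨ p there: b:T, f:T. ✓
d: no successors, so ◇(□p ∨ p) fails. ✗
e: successors {b, f}; □p ∨ p there: b:T, f:T. ✓
f: no successors, so ◇(□p ∨ p) fails. ✗
g: successors {d}; □p ∨ p there: d:T. ✓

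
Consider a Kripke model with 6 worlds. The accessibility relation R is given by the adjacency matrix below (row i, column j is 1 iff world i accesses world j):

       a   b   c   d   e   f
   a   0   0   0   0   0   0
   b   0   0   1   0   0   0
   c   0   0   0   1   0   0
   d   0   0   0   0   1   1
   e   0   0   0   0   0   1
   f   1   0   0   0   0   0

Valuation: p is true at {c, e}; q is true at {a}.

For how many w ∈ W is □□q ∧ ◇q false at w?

5

a: □□q is T, ◇q is F. ✗
b: □□q is F, ◇q is F. ✗
c: □□q is F, ◇q is F. ✗
d: □□q is F, ◇q is F. ✗
e: □□q is T, ◇q is F. ✗
f: □□q is T, ◇q is T. ✓
Satisfying worlds: {f}.
So □□q ∧ ◇q fails at the other 5 worlds.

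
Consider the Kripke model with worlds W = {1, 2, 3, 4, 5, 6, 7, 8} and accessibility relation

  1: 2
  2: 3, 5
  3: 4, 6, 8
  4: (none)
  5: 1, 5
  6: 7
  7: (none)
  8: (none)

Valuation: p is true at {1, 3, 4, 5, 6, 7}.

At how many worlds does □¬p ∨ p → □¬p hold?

1: □¬p ∨ p is T, □¬p is T. ✓
2: □¬p ∨ p is F, □¬p is F. ✓
3: □¬p ∨ p is T, □¬p is F. ✗
4: □¬p ∨ p is T, □¬p is T. ✓
5: □¬p ∨ p is T, □¬p is F. ✗
6: □¬p ∨ p is T, □¬p is F. ✗
7: □¬p ∨ p is T, □¬p is T. ✓
8: □¬p ∨ p is T, □¬p is T. ✓
Satisfying worlds: {1, 2, 4, 7, 8}.

5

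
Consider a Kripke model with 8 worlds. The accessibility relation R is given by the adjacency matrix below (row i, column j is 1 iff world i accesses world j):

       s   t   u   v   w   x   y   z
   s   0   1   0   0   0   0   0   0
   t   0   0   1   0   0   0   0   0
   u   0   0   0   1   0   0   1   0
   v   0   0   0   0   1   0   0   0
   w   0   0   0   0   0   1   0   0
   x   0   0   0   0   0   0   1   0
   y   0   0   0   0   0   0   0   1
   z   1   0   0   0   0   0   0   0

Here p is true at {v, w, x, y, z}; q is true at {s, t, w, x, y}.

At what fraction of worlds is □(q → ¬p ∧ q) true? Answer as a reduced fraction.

1/2

s: successors {t}; q → ¬p ∧ q there: t:T. ✓
t: successors {u}; q → ¬p ∧ q there: u:T. ✓
u: successors {v, y}; q → ¬p ∧ q there: v:T, y:F. ✗
v: successors {w}; q → ¬p ∧ q there: w:F. ✗
w: successors {x}; q → ¬p ∧ q there: x:F. ✗
x: successors {y}; q → ¬p ∧ q there: y:F. ✗
y: successors {z}; q → ¬p ∧ q there: z:T. ✓
z: successors {s}; q → ¬p ∧ q there: s:T. ✓
That's 4 of 8 worlds, so 4/8 = 1/2.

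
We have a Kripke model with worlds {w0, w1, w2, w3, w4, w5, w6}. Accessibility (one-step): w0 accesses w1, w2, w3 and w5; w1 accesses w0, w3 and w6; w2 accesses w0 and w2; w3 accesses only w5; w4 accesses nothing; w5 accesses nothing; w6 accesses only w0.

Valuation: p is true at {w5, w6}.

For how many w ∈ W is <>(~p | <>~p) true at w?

4

w0: successors {w1, w2, w3, w5}; ~p | <>~p there: w1:T, w2:T, w3:T, w5:F. ✓
w1: successors {w0, w3, w6}; ~p | <>~p there: w0:T, w3:T, w6:T. ✓
w2: successors {w0, w2}; ~p | <>~p there: w0:T, w2:T. ✓
w3: successors {w5}; ~p | <>~p there: w5:F. ✗
w4: no successors, so <>(~p | <>~p) fails. ✗
w5: no successors, so <>(~p | <>~p) fails. ✗
w6: successors {w0}; ~p | <>~p there: w0:T. ✓
Satisfying worlds: {w0, w1, w2, w6}.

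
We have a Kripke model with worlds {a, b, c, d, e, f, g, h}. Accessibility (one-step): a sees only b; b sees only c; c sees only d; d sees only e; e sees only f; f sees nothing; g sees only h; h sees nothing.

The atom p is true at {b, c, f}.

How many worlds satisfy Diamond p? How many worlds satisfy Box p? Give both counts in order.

3 and 5

For Diamond p:
a: successors {b}; p there: b:T. ✓
b: successors {c}; p there: c:T. ✓
c: successors {d}; p there: d:F. ✗
d: successors {e}; p there: e:F. ✗
e: successors {f}; p there: f:T. ✓
f: no successors, so Diamond p fails. ✗
g: successors {h}; p there: h:F. ✗
h: no successors, so Diamond p fails. ✗
— 3 worlds.
For Box p:
a: successors {b}; p there: b:T. ✓
b: successors {c}; p there: c:T. ✓
c: successors {d}; p there: d:F. ✗
d: successors {e}; p there: e:F. ✗
e: successors {f}; p there: f:T. ✓
f: no successors, so Box p holds vacuously. ✓
g: successors {h}; p there: h:F. ✗
h: no successors, so Box p holds vacuously. ✓
— 5 worlds.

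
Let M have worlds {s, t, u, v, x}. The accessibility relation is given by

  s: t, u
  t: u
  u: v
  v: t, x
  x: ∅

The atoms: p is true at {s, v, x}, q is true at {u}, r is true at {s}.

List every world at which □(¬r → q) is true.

s: successors {t, u}; ¬r → q there: t:F, u:T. ✗
t: successors {u}; ¬r → q there: u:T. ✓
u: successors {v}; ¬r → q there: v:F. ✗
v: successors {t, x}; ¬r → q there: t:F, x:F. ✗
x: no successors, so □(¬r → q) holds vacuously. ✓

{t, x}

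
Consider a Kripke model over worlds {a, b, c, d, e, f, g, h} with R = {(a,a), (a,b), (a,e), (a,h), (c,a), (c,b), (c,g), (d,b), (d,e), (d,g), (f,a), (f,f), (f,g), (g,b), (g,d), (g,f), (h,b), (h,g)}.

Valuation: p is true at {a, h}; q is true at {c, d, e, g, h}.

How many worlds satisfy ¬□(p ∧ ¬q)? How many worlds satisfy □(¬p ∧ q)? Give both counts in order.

For ¬□(p ∧ ¬q):
a: □(p ∧ ¬q) is F. ✓
b: □(p ∧ ¬q) is T. ✗
c: □(p ∧ ¬q) is F. ✓
d: □(p ∧ ¬q) is F. ✓
e: □(p ∧ ¬q) is T. ✗
f: □(p ∧ ¬q) is F. ✓
g: □(p ∧ ¬q) is F. ✓
h: □(p ∧ ¬q) is F. ✓
— 6 worlds.
For □(¬p ∧ q):
a: successors {a, b, e, h}; ¬p ∧ q there: a:F, b:F, e:T, h:F. ✗
b: no successors, so □(¬p ∧ q) holds vacuously. ✓
c: successors {a, b, g}; ¬p ∧ q there: a:F, b:F, g:T. ✗
d: successors {b, e, g}; ¬p ∧ q there: b:F, e:T, g:T. ✗
e: no successors, so □(¬p ∧ q) holds vacuously. ✓
f: successors {a, f, g}; ¬p ∧ q there: a:F, f:F, g:T. ✗
g: successors {b, d, f}; ¬p ∧ q there: b:F, d:T, f:F. ✗
h: successors {b, g}; ¬p ∧ q there: b:F, g:T. ✗
— 2 worlds.

6 and 2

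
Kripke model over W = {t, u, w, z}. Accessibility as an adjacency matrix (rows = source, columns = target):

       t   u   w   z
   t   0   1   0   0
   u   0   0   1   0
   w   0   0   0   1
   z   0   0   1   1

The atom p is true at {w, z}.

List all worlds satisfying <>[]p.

{t, u, w, z}

t: successors {u}; []p there: u:T. ✓
u: successors {w}; []p there: w:T. ✓
w: successors {z}; []p there: z:T. ✓
z: successors {w, z}; []p there: w:T, z:T. ✓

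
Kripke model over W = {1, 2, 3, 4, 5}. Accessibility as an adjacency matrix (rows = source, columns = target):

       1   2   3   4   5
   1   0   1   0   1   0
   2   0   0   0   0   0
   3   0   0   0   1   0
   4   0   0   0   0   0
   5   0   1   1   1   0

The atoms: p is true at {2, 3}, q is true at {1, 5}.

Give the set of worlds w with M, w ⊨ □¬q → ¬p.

1: □¬q is T, ¬p is T. ✓
2: □¬q is T, ¬p is F. ✗
3: □¬q is T, ¬p is F. ✗
4: □¬q is T, ¬p is T. ✓
5: □¬q is T, ¬p is T. ✓

{1, 4, 5}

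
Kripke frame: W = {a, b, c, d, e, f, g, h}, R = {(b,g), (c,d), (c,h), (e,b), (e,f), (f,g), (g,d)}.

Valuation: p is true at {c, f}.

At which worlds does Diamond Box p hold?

{c, g}

a: no successors, so Diamond Box p fails. ✗
b: successors {g}; Box p there: g:F. ✗
c: successors {d, h}; Box p there: d:T, h:T. ✓
d: no successors, so Diamond Box p fails. ✗
e: successors {b, f}; Box p there: b:F, f:F. ✗
f: successors {g}; Box p there: g:F. ✗
g: successors {d}; Box p there: d:T. ✓
h: no successors, so Diamond Box p fails. ✗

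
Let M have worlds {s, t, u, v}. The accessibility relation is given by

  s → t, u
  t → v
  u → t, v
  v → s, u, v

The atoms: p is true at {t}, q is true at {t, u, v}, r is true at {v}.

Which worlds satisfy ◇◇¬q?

s: successors {t, u}; ◇¬q there: t:F, u:F. ✗
t: successors {v}; ◇¬q there: v:T. ✓
u: successors {t, v}; ◇¬q there: t:F, v:T. ✓
v: successors {s, u, v}; ◇¬q there: s:F, u:F, v:T. ✓

{t, u, v}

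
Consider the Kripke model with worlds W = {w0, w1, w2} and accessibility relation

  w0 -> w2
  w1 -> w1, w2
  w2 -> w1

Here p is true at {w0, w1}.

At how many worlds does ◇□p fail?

w0: successors {w2}; □p there: w2:T. ✓
w1: successors {w1, w2}; □p there: w1:F, w2:T. ✓
w2: successors {w1}; □p there: w1:F. ✗
Satisfying worlds: {w0, w1}.
So ◇□p fails at the other 1 world.

1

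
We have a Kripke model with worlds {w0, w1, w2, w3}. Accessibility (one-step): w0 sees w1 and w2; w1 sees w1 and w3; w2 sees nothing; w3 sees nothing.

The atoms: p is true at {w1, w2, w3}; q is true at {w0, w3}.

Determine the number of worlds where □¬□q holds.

2

w0: successors {w1, w2}; ¬□q there: w1:T, w2:F. ✗
w1: successors {w1, w3}; ¬□q there: w1:T, w3:F. ✗
w2: no successors, so □¬□q holds vacuously. ✓
w3: no successors, so □¬□q holds vacuously. ✓
Satisfying worlds: {w2, w3}.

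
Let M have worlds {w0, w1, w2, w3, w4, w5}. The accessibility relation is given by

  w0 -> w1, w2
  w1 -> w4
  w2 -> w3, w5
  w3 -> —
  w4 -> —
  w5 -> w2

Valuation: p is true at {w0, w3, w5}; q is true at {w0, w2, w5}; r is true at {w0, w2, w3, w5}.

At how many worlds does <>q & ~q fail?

w0: <>q is T, ~q is F. ✗
w1: <>q is F, ~q is T. ✗
w2: <>q is T, ~q is F. ✗
w3: <>q is F, ~q is T. ✗
w4: <>q is F, ~q is T. ✗
w5: <>q is T, ~q is F. ✗
Satisfying worlds: ∅.
So <>q & ~q fails at the other 6 worlds.

6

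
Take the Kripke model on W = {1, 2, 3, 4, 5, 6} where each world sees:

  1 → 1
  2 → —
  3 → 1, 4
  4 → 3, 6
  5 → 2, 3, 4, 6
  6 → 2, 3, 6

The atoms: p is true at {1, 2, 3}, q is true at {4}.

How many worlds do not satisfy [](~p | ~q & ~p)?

1: successors {1}; ~p | ~q & ~p there: 1:F. ✗
2: no successors, so [](~p | ~q & ~p) holds vacuously. ✓
3: successors {1, 4}; ~p | ~q & ~p there: 1:F, 4:T. ✗
4: successors {3, 6}; ~p | ~q & ~p there: 3:F, 6:T. ✗
5: successors {2, 3, 4, 6}; ~p | ~q & ~p there: 2:F, 3:F, 4:T, 6:T. ✗
6: successors {2, 3, 6}; ~p | ~q & ~p there: 2:F, 3:F, 6:T. ✗
Satisfying worlds: {2}.
So [](~p | ~q & ~p) fails at the other 5 worlds.

5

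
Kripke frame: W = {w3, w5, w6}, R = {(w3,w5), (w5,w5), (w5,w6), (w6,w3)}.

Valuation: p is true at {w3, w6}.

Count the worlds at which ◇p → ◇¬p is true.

2

w3: ◇p is F, ◇¬p is T. ✓
w5: ◇p is T, ◇¬p is T. ✓
w6: ◇p is T, ◇¬p is F. ✗
Satisfying worlds: {w3, w5}.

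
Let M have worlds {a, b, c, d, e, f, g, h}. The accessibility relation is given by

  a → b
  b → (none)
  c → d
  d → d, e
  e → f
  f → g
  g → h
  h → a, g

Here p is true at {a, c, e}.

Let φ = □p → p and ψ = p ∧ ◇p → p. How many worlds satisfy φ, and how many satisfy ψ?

For □p → p:
a: □p is F, p is T. ✓
b: □p is T, p is F. ✗
c: □p is F, p is T. ✓
d: □p is F, p is F. ✓
e: □p is F, p is T. ✓
f: □p is F, p is F. ✓
g: □p is F, p is F. ✓
h: □p is F, p is F. ✓
— 7 worlds.
For p ∧ ◇p → p:
a: p ∧ ◇p is F, p is T. ✓
b: p ∧ ◇p is F, p is F. ✓
c: p ∧ ◇p is F, p is T. ✓
d: p ∧ ◇p is F, p is F. ✓
e: p ∧ ◇p is F, p is T. ✓
f: p ∧ ◇p is F, p is F. ✓
g: p ∧ ◇p is F, p is F. ✓
h: p ∧ ◇p is F, p is F. ✓
— 8 worlds.

7 and 8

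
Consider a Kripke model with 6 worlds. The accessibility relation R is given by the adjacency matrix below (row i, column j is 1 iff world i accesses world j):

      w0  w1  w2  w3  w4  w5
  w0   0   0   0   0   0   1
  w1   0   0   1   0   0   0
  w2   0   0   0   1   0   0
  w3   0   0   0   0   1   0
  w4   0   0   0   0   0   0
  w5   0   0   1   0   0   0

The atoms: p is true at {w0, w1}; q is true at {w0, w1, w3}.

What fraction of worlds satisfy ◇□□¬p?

5/6

w0: successors {w5}; □□¬p there: w5:T. ✓
w1: successors {w2}; □□¬p there: w2:T. ✓
w2: successors {w3}; □□¬p there: w3:T. ✓
w3: successors {w4}; □□¬p there: w4:T. ✓
w4: no successors, so ◇□□¬p fails. ✗
w5: successors {w2}; □□¬p there: w2:T. ✓
That's 5 of 6 worlds, so 5/6.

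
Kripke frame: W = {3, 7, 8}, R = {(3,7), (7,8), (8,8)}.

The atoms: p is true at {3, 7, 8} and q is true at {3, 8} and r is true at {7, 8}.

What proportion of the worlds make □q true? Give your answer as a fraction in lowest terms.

3: successors {7}; q there: 7:F. ✗
7: successors {8}; q there: 8:T. ✓
8: successors {8}; q there: 8:T. ✓
That's 2 of 3 worlds, so 2/3.

2/3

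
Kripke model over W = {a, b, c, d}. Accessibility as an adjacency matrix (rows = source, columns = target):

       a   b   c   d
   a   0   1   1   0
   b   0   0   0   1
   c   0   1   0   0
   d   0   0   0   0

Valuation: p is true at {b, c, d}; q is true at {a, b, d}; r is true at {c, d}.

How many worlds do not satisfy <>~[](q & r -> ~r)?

a: successors {b, c}; ~[](q & r -> ~r) there: b:T, c:F. ✓
b: successors {d}; ~[](q & r -> ~r) there: d:F. ✗
c: successors {b}; ~[](q & r -> ~r) there: b:T. ✓
d: no successors, so <>~[](q & r -> ~r) fails. ✗
Satisfying worlds: {a, c}.
So <>~[](q & r -> ~r) fails at the other 2 worlds.

2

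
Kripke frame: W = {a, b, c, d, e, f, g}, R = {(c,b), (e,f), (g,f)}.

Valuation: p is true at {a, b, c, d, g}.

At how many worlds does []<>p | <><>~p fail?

3

a: []<>p is T, <><>~p is F. ✓
b: []<>p is T, <><>~p is F. ✓
c: []<>p is F, <><>~p is F. ✗
d: []<>p is T, <><>~p is F. ✓
e: []<>p is F, <><>~p is F. ✗
f: []<>p is T, <><>~p is F. ✓
g: []<>p is F, <><>~p is F. ✗
Satisfying worlds: {a, b, d, f}.
So []<>p | <><>~p fails at the other 3 worlds.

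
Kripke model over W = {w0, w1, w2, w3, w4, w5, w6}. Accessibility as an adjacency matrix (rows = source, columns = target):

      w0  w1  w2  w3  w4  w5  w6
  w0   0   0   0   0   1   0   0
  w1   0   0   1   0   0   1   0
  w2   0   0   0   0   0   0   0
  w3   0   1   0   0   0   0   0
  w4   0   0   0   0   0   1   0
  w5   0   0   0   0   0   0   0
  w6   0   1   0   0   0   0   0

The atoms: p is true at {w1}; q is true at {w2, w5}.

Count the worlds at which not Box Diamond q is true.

2

w0: Box Diamond q is T. ✗
w1: Box Diamond q is F. ✓
w2: Box Diamond q is T. ✗
w3: Box Diamond q is T. ✗
w4: Box Diamond q is F. ✓
w5: Box Diamond q is T. ✗
w6: Box Diamond q is T. ✗
Satisfying worlds: {w1, w4}.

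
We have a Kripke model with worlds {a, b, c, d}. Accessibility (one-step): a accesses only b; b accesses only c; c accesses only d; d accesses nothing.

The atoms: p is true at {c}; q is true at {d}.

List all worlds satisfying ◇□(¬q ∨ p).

a: successors {b}; □(¬q ∨ p) there: b:T. ✓
b: successors {c}; □(¬q ∨ p) there: c:F. ✗
c: successors {d}; □(¬q ∨ p) there: d:T. ✓
d: no successors, so ◇□(¬q ∨ p) fails. ✗

{a, c}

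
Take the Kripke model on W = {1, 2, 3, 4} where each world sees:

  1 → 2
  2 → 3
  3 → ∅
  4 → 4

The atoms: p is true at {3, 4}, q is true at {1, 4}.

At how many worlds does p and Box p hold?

1: p is F, Box p is F. ✗
2: p is F, Box p is T. ✗
3: p is T, Box p is T. ✓
4: p is T, Box p is T. ✓
Satisfying worlds: {3, 4}.

2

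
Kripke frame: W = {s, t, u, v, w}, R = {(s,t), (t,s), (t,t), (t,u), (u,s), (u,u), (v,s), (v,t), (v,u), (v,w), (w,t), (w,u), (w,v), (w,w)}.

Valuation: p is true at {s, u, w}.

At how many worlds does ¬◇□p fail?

4

s: ◇□p is F. ✓
t: ◇□p is T. ✗
u: ◇□p is T. ✗
v: ◇□p is T. ✗
w: ◇□p is T. ✗
Satisfying worlds: {s}.
So ¬◇□p fails at the other 4 worlds.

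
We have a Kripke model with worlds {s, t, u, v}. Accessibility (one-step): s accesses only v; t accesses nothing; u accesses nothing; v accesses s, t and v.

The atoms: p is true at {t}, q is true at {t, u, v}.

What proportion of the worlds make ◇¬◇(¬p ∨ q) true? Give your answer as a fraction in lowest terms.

1/4

s: successors {v}; ¬◇(¬p ∨ q) there: v:F. ✗
t: no successors, so ◇¬◇(¬p ∨ q) fails. ✗
u: no successors, so ◇¬◇(¬p ∨ q) fails. ✗
v: successors {s, t, v}; ¬◇(¬p ∨ q) there: s:F, t:T, v:F. ✓
That's 1 of 4 worlds, so 1/4.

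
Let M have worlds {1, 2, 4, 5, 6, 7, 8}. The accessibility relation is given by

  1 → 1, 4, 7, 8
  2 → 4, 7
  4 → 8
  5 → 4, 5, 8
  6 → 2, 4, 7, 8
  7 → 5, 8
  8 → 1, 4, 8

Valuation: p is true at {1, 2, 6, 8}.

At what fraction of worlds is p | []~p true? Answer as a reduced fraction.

4/7

1: p is T, []~p is F. ✓
2: p is T, []~p is T. ✓
4: p is F, []~p is F. ✗
5: p is F, []~p is F. ✗
6: p is T, []~p is F. ✓
7: p is F, []~p is F. ✗
8: p is T, []~p is F. ✓
That's 4 of 7 worlds, so 4/7.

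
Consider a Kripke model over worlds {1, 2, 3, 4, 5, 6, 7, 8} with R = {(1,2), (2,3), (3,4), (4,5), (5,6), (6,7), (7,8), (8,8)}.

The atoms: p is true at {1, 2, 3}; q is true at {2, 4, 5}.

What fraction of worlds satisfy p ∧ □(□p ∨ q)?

1: p is T, □(□p ∨ q) is T. ✓
2: p is T, □(□p ∨ q) is F. ✗
3: p is T, □(□p ∨ q) is T. ✓
4: p is F, □(□p ∨ q) is T. ✗
5: p is F, □(□p ∨ q) is F. ✗
6: p is F, □(□p ∨ q) is F. ✗
7: p is F, □(□p ∨ q) is F. ✗
8: p is F, □(□p ∨ q) is F. ✗
That's 2 of 8 worlds, so 2/8 = 1/4.

1/4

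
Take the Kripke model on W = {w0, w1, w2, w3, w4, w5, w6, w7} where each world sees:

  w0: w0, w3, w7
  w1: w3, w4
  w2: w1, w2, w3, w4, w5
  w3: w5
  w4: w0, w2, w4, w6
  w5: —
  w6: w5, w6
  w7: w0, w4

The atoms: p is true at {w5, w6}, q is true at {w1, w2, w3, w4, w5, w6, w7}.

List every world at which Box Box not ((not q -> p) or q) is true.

{w3, w5}

w0: successors {w0, w3, w7}; Box not ((not q -> p) or q) there: w0:F, w3:F, w7:F. ✗
w1: successors {w3, w4}; Box not ((not q -> p) or q) there: w3:F, w4:F. ✗
w2: successors {w1, w2, w3, w4, w5}; Box not ((not q -> p) or q) there: w1:F, w2:F, w3:F, w4:F, w5:T. ✗
w3: successors {w5}; Box not ((not q -> p) or q) there: w5:T. ✓
w4: successors {w0, w2, w4, w6}; Box not ((not q -> p) or q) there: w0:F, w2:F, w4:F, w6:F. ✗
w5: no successors, so Box Box not ((not q -> p) or q) holds vacuously. ✓
w6: successors {w5, w6}; Box not ((not q -> p) or q) there: w5:T, w6:F. ✗
w7: successors {w0, w4}; Box not ((not q -> p) or q) there: w0:F, w4:F. ✗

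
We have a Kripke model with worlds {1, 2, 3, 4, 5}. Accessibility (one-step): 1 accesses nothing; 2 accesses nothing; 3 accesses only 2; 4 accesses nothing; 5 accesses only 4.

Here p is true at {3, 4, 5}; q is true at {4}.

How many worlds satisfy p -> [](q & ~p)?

1: p is F, [](q & ~p) is T. ✓
2: p is F, [](q & ~p) is T. ✓
3: p is T, [](q & ~p) is F. ✗
4: p is T, [](q & ~p) is T. ✓
5: p is T, [](q & ~p) is F. ✗
Satisfying worlds: {1, 2, 4}.

3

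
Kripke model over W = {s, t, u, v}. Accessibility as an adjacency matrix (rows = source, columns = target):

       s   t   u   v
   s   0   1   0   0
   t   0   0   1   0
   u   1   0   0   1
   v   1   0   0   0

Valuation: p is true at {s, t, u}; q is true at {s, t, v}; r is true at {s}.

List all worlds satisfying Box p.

s: successors {t}; p there: t:T. ✓
t: successors {u}; p there: u:T. ✓
u: successors {s, v}; p there: s:T, v:F. ✗
v: successors {s}; p there: s:T. ✓

{s, t, v}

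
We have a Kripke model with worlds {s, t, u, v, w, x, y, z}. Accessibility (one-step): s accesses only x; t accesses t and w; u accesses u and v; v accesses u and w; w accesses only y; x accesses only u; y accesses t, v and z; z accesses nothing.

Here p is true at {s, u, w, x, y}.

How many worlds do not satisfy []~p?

s: successors {x}; ~p there: x:F. ✗
t: successors {t, w}; ~p there: t:T, w:F. ✗
u: successors {u, v}; ~p there: u:F, v:T. ✗
v: successors {u, w}; ~p there: u:F, w:F. ✗
w: successors {y}; ~p there: y:F. ✗
x: successors {u}; ~p there: u:F. ✗
y: successors {t, v, z}; ~p there: t:T, v:T, z:T. ✓
z: no successors, so []~p holds vacuously. ✓
Satisfying worlds: {y, z}.
So []~p fails at the other 6 worlds.

6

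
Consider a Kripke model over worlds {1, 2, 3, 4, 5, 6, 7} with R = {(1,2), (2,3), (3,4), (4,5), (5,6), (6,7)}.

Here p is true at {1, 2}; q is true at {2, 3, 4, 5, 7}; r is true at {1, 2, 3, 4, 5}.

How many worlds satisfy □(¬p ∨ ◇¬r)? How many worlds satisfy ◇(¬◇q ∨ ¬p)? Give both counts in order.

For □(¬p ∨ ◇¬r):
1: successors {2}; ¬p ∨ ◇¬r there: 2:F. ✗
2: successors {3}; ¬p ∨ ◇¬r there: 3:T. ✓
3: successors {4}; ¬p ∨ ◇¬r there: 4:T. ✓
4: successors {5}; ¬p ∨ ◇¬r there: 5:T. ✓
5: successors {6}; ¬p ∨ ◇¬r there: 6:T. ✓
6: successors {7}; ¬p ∨ ◇¬r there: 7:T. ✓
7: no successors, so □(¬p ∨ ◇¬r) holds vacuously. ✓
— 6 worlds.
For ◇(¬◇q ∨ ¬p):
1: successors {2}; ¬◇q ∨ ¬p there: 2:F. ✗
2: successors {3}; ¬◇q ∨ ¬p there: 3:T. ✓
3: successors {4}; ¬◇q ∨ ¬p there: 4:T. ✓
4: successors {5}; ¬◇q ∨ ¬p there: 5:T. ✓
5: successors {6}; ¬◇q ∨ ¬p there: 6:T. ✓
6: successors {7}; ¬◇q ∨ ¬p there: 7:T. ✓
7: no successors, so ◇(¬◇q ∨ ¬p) fails. ✗
— 5 worlds.

6 and 5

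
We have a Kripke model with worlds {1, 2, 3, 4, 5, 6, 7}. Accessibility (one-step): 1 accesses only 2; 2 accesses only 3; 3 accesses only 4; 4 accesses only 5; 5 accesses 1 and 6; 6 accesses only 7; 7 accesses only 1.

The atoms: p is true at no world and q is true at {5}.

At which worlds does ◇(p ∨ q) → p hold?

1: ◇(p ∨ q) is F, p is F. ✓
2: ◇(p ∨ q) is F, p is F. ✓
3: ◇(p ∨ q) is F, p is F. ✓
4: ◇(p ∨ q) is T, p is F. ✗
5: ◇(p ∨ q) is F, p is F. ✓
6: ◇(p ∨ q) is F, p is F. ✓
7: ◇(p ∨ q) is F, p is F. ✓

{1, 2, 3, 5, 6, 7}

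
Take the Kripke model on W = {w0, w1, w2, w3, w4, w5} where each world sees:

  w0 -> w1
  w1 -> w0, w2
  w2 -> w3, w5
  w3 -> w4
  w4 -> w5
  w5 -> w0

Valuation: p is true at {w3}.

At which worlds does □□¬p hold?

{w0, w2, w3, w4, w5}

w0: successors {w1}; □¬p there: w1:T. ✓
w1: successors {w0, w2}; □¬p there: w0:T, w2:F. ✗
w2: successors {w3, w5}; □¬p there: w3:T, w5:T. ✓
w3: successors {w4}; □¬p there: w4:T. ✓
w4: successors {w5}; □¬p there: w5:T. ✓
w5: successors {w0}; □¬p there: w0:T. ✓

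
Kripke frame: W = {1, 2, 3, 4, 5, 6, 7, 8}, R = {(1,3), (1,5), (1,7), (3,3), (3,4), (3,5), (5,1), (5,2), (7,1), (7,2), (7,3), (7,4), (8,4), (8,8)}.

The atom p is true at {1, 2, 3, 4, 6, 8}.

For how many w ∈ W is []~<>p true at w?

3

1: successors {3, 5, 7}; ~<>p there: 3:F, 5:F, 7:F. ✗
2: no successors, so []~<>p holds vacuously. ✓
3: successors {3, 4, 5}; ~<>p there: 3:F, 4:T, 5:F. ✗
4: no successors, so []~<>p holds vacuously. ✓
5: successors {1, 2}; ~<>p there: 1:F, 2:T. ✗
6: no successors, so []~<>p holds vacuously. ✓
7: successors {1, 2, 3, 4}; ~<>p there: 1:F, 2:T, 3:F, 4:T. ✗
8: successors {4, 8}; ~<>p there: 4:T, 8:F. ✗
Satisfying worlds: {2, 4, 6}.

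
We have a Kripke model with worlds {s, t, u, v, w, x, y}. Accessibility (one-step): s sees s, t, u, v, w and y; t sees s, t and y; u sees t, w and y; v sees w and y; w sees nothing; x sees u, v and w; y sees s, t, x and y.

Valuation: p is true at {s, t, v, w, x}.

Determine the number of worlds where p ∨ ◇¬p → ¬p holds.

s: p ∨ ◇¬p is T, ¬p is F. ✗
t: p ∨ ◇¬p is T, ¬p is F. ✗
u: p ∨ ◇¬p is T, ¬p is T. ✓
v: p ∨ ◇¬p is T, ¬p is F. ✗
w: p ∨ ◇¬p is T, ¬p is F. ✗
x: p ∨ ◇¬p is T, ¬p is F. ✗
y: p ∨ ◇¬p is T, ¬p is T. ✓
Satisfying worlds: {u, y}.

2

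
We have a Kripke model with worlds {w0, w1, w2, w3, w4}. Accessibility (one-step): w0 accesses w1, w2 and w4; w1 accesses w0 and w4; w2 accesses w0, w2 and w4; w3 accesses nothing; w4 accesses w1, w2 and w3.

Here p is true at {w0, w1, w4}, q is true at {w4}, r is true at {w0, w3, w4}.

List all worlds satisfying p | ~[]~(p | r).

{w0, w1, w2, w4}

w0: p is T, ~[]~(p | r) is T. ✓
w1: p is T, ~[]~(p | r) is T. ✓
w2: p is F, ~[]~(p | r) is T. ✓
w3: p is F, ~[]~(p | r) is F. ✗
w4: p is T, ~[]~(p | r) is T. ✓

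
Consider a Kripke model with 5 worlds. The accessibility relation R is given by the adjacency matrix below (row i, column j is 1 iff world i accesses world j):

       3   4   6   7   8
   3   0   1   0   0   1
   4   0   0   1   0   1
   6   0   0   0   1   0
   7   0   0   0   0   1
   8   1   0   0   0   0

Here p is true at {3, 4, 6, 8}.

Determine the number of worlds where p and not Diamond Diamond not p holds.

3

3: p is T, not Diamond Diamond not p is T. ✓
4: p is T, not Diamond Diamond not p is F. ✗
6: p is T, not Diamond Diamond not p is T. ✓
7: p is F, not Diamond Diamond not p is T. ✗
8: p is T, not Diamond Diamond not p is T. ✓
Satisfying worlds: {3, 6, 8}.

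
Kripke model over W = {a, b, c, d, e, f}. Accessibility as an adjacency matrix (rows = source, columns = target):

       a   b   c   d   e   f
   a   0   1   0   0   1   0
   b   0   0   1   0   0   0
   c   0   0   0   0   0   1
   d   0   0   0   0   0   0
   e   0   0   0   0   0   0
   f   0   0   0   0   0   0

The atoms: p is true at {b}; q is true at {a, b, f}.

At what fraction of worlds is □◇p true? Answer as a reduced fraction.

a: successors {b, e}; ◇p there: b:F, e:F. ✗
b: successors {c}; ◇p there: c:F. ✗
c: successors {f}; ◇p there: f:F. ✗
d: no successors, so □◇p holds vacuously. ✓
e: no successors, so □◇p holds vacuously. ✓
f: no successors, so □◇p holds vacuously. ✓
That's 3 of 6 worlds, so 3/6 = 1/2.

1/2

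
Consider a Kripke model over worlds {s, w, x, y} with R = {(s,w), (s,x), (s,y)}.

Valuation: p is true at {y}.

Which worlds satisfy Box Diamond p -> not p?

{s, w, x}

s: Box Diamond p is F, not p is T. ✓
w: Box Diamond p is T, not p is T. ✓
x: Box Diamond p is T, not p is T. ✓
y: Box Diamond p is T, not p is F. ✗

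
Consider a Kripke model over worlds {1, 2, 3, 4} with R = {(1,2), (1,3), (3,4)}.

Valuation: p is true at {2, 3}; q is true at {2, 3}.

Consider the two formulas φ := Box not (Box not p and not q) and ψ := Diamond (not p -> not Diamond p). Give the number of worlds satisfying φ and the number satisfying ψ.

3 and 2

For Box not (Box not p and not q):
1: successors {2, 3}; not (Box not p and not q) there: 2:T, 3:T. ✓
2: no successors, so Box not (Box not p and not q) holds vacuously. ✓
3: successors {4}; not (Box not p and not q) there: 4:F. ✗
4: no successors, so Box not (Box not p and not q) holds vacuously. ✓
— 3 worlds.
For Diamond (not p -> not Diamond p):
1: successors {2, 3}; not p -> not Diamond p there: 2:T, 3:T. ✓
2: no successors, so Diamond (not p -> not Diamond p) fails. ✗
3: successors {4}; not p -> not Diamond p there: 4:T. ✓
4: no successors, so Diamond (not p -> not Diamond p) fails. ✗
— 2 worlds.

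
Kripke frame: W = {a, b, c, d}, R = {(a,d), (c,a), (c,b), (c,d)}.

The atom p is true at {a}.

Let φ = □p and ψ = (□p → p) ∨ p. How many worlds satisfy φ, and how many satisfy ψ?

For □p:
a: successors {d}; p there: d:F. ✗
b: no successors, so □p holds vacuously. ✓
c: successors {a, b, d}; p there: a:T, b:F, d:F. ✗
d: no successors, so □p holds vacuously. ✓
— 2 worlds.
For (□p → p) ∨ p:
a: □p → p is T, p is T. ✓
b: □p → p is F, p is F. ✗
c: □p → p is T, p is F. ✓
d: □p → p is F, p is F. ✗
— 2 worlds.

2 and 2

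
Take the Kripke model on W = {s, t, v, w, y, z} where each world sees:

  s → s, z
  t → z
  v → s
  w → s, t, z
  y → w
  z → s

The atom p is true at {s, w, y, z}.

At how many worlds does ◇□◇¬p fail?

6

s: successors {s, z}; □◇¬p there: s:F, z:F. ✗
t: successors {z}; □◇¬p there: z:F. ✗
v: successors {s}; □◇¬p there: s:F. ✗
w: successors {s, t, z}; □◇¬p there: s:F, t:F, z:F. ✗
y: successors {w}; □◇¬p there: w:F. ✗
z: successors {s}; □◇¬p there: s:F. ✗
Satisfying worlds: ∅.
So ◇□◇¬p fails at the other 6 worlds.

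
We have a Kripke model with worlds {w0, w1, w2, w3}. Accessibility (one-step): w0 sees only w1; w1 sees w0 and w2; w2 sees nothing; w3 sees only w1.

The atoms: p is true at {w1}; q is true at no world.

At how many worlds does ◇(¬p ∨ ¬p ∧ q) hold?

1

w0: successors {w1}; ¬p ∨ ¬p ∧ q there: w1:F. ✗
w1: successors {w0, w2}; ¬p ∨ ¬p ∧ q there: w0:T, w2:T. ✓
w2: no successors, so ◇(¬p ∨ ¬p ∧ q) fails. ✗
w3: successors {w1}; ¬p ∨ ¬p ∧ q there: w1:F. ✗
Satisfying worlds: {w1}.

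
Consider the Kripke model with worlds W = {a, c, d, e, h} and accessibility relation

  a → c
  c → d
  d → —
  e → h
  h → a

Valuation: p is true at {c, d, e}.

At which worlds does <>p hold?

{a, c}

a: successors {c}; p there: c:T. ✓
c: successors {d}; p there: d:T. ✓
d: no successors, so <>p fails. ✗
e: successors {h}; p there: h:F. ✗
h: successors {a}; p there: a:F. ✗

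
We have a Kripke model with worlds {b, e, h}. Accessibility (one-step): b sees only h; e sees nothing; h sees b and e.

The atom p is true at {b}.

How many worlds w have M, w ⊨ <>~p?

b: successors {h}; ~p there: h:T. ✓
e: no successors, so <>~p fails. ✗
h: successors {b, e}; ~p there: b:F, e:T. ✓
Satisfying worlds: {b, h}.

2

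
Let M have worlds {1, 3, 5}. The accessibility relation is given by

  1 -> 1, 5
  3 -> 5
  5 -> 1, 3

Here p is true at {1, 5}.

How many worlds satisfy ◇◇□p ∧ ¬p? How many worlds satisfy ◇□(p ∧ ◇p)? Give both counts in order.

1 and 2

For ◇◇□p ∧ ¬p:
1: ◇◇□p is T, ¬p is F. ✗
3: ◇◇□p is T, ¬p is T. ✓
5: ◇◇□p is T, ¬p is F. ✗
— 1 world.
For ◇□(p ∧ ◇p):
1: successors {1, 5}; □(p ∧ ◇p) there: 1:T, 5:F. ✓
3: successors {5}; □(p ∧ ◇p) there: 5:F. ✗
5: successors {1, 3}; □(p ∧ ◇p) there: 1:T, 3:T. ✓
— 2 worlds.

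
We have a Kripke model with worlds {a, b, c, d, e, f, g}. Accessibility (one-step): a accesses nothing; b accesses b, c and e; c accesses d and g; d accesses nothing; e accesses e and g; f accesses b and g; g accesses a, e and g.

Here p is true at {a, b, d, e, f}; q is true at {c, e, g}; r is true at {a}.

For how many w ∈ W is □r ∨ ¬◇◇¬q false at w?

a: □r is T, ¬◇◇¬q is T. ✓
b: □r is F, ¬◇◇¬q is F. ✗
c: □r is F, ¬◇◇¬q is F. ✗
d: □r is T, ¬◇◇¬q is T. ✓
e: □r is F, ¬◇◇¬q is F. ✗
f: □r is F, ¬◇◇¬q is F. ✗
g: □r is F, ¬◇◇¬q is F. ✗
Satisfying worlds: {a, d}.
So □r ∨ ¬◇◇¬q fails at the other 5 worlds.

5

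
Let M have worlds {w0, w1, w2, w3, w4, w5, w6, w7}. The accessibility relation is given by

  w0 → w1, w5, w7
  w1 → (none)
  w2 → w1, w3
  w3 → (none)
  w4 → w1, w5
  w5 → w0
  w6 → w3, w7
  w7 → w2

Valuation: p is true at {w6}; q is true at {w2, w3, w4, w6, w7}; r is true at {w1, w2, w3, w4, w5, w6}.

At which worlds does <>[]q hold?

w0: successors {w1, w5, w7}; []q there: w1:T, w5:F, w7:T. ✓
w1: no successors, so <>[]q fails. ✗
w2: successors {w1, w3}; []q there: w1:T, w3:T. ✓
w3: no successors, so <>[]q fails. ✗
w4: successors {w1, w5}; []q there: w1:T, w5:F. ✓
w5: successors {w0}; []q there: w0:F. ✗
w6: successors {w3, w7}; []q there: w3:T, w7:T. ✓
w7: successors {w2}; []q there: w2:F. ✗

{w0, w2, w4, w6}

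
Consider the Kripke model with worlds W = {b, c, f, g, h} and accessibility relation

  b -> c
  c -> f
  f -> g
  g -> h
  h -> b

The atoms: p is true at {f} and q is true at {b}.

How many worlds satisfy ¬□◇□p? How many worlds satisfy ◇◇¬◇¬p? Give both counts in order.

4 and 1

For ¬□◇□p:
b: □◇□p is F. ✓
c: □◇□p is F. ✓
f: □◇□p is F. ✓
g: □◇□p is F. ✓
h: □◇□p is T. ✗
— 4 worlds.
For ◇◇¬◇¬p:
b: successors {c}; ◇¬◇¬p there: c:F. ✗
c: successors {f}; ◇¬◇¬p there: f:F. ✗
f: successors {g}; ◇¬◇¬p there: g:F. ✗
g: successors {h}; ◇¬◇¬p there: h:F. ✗
h: successors {b}; ◇¬◇¬p there: b:T. ✓
— 1 world.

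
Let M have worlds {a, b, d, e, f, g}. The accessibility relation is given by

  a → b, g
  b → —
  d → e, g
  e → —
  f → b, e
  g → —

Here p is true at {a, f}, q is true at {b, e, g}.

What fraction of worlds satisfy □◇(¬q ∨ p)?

1/2

a: successors {b, g}; ◇(¬q ∨ p) there: b:F, g:F. ✗
b: no successors, so □◇(¬q ∨ p) holds vacuously. ✓
d: successors {e, g}; ◇(¬q ∨ p) there: e:F, g:F. ✗
e: no successors, so □◇(¬q ∨ p) holds vacuously. ✓
f: successors {b, e}; ◇(¬q ∨ p) there: b:F, e:F. ✗
g: no successors, so □◇(¬q ∨ p) holds vacuously. ✓
That's 3 of 6 worlds, so 3/6 = 1/2.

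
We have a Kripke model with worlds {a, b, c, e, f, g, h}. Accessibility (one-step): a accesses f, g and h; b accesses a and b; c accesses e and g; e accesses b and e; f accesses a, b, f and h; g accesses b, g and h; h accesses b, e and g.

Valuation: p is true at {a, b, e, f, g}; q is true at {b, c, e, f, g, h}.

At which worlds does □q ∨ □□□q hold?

a: □q is T, □□□q is F. ✓
b: □q is F, □□□q is F. ✗
c: □q is T, □□□q is F. ✓
e: □q is T, □□□q is F. ✓
f: □q is F, □□□q is F. ✗
g: □q is T, □□□q is F. ✓
h: □q is T, □□□q is F. ✓

{a, c, e, g, h}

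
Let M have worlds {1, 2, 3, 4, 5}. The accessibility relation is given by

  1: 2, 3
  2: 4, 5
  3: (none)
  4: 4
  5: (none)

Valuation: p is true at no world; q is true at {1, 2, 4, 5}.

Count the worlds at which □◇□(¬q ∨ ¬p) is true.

1: successors {2, 3}; ◇□(¬q ∨ ¬p) there: 2:T, 3:F. ✗
2: successors {4, 5}; ◇□(¬q ∨ ¬p) there: 4:T, 5:F. ✗
3: no successors, so □◇□(¬q ∨ ¬p) holds vacuously. ✓
4: successors {4}; ◇□(¬q ∨ ¬p) there: 4:T. ✓
5: no successors, so □◇□(¬q ∨ ¬p) holds vacuously. ✓
Satisfying worlds: {3, 4, 5}.

3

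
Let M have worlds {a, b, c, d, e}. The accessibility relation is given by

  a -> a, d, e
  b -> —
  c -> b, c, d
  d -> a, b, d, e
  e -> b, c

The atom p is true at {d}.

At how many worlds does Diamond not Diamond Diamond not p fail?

2

a: successors {a, d, e}; not Diamond Diamond not p there: a:F, d:F, e:F. ✗
b: no successors, so Diamond not Diamond Diamond not p fails. ✗
c: successors {b, c, d}; not Diamond Diamond not p there: b:T, c:F, d:F. ✓
d: successors {a, b, d, e}; not Diamond Diamond not p there: a:F, b:T, d:F, e:F. ✓
e: successors {b, c}; not Diamond Diamond not p there: b:T, c:F. ✓
Satisfying worlds: {c, d, e}.
So Diamond not Diamond Diamond not p fails at the other 2 worlds.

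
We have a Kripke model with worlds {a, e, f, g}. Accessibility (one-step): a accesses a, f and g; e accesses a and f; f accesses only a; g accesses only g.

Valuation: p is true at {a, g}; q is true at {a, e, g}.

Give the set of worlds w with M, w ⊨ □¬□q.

a: successors {a, f, g}; ¬□q there: a:T, f:F, g:F. ✗
e: successors {a, f}; ¬□q there: a:T, f:F. ✗
f: successors {a}; ¬□q there: a:T. ✓
g: successors {g}; ¬□q there: g:F. ✗

{f}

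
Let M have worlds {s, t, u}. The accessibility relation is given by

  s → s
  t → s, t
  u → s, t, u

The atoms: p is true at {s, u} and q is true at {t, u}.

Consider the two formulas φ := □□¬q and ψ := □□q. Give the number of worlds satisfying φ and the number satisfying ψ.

For □□¬q:
s: successors {s}; □¬q there: s:T. ✓
t: successors {s, t}; □¬q there: s:T, t:F. ✗
u: successors {s, t, u}; □¬q there: s:T, t:F, u:F. ✗
— 1 world.
For □□q:
s: successors {s}; □q there: s:F. ✗
t: successors {s, t}; □q there: s:F, t:F. ✗
u: successors {s, t, u}; □q there: s:F, t:F, u:F. ✗
— 0 worlds.

1 and 0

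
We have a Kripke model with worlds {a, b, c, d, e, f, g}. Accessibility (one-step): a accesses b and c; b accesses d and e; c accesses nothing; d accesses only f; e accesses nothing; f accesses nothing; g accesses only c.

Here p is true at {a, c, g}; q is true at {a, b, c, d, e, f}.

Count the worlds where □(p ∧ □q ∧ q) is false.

3

a: successors {b, c}; p ∧ □q ∧ q there: b:F, c:T. ✗
b: successors {d, e}; p ∧ □q ∧ q there: d:F, e:F. ✗
c: no successors, so □(p ∧ □q ∧ q) holds vacuously. ✓
d: successors {f}; p ∧ □q ∧ q there: f:F. ✗
e: no successors, so □(p ∧ □q ∧ q) holds vacuously. ✓
f: no successors, so □(p ∧ □q ∧ q) holds vacuously. ✓
g: successors {c}; p ∧ □q ∧ q there: c:T. ✓
Satisfying worlds: {c, e, f, g}.
So □(p ∧ □q ∧ q) fails at the other 3 worlds.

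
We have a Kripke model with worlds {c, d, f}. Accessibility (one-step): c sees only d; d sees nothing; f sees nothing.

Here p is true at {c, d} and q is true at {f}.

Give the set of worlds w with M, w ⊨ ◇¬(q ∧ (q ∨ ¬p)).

c: successors {d}; ¬(q ∧ (q ∨ ¬p)) there: d:T. ✓
d: no successors, so ◇¬(q ∧ (q ∨ ¬p)) fails. ✗
f: no successors, so ◇¬(q ∧ (q ∨ ¬p)) fails. ✗

{c}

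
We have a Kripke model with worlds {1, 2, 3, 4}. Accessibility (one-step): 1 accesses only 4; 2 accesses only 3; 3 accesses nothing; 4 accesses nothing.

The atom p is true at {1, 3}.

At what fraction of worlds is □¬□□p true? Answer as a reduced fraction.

1/2

1: successors {4}; ¬□□p there: 4:F. ✗
2: successors {3}; ¬□□p there: 3:F. ✗
3: no successors, so □¬□□p holds vacuously. ✓
4: no successors, so □¬□□p holds vacuously. ✓
That's 2 of 4 worlds, so 2/4 = 1/2.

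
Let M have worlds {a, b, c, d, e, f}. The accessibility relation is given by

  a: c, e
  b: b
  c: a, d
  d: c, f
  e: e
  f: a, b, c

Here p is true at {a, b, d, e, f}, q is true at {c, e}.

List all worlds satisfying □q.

{a, e}

a: successors {c, e}; q there: c:T, e:T. ✓
b: successors {b}; q there: b:F. ✗
c: successors {a, d}; q there: a:F, d:F. ✗
d: successors {c, f}; q there: c:T, f:F. ✗
e: successors {e}; q there: e:T. ✓
f: successors {a, b, c}; q there: a:F, b:F, c:T. ✗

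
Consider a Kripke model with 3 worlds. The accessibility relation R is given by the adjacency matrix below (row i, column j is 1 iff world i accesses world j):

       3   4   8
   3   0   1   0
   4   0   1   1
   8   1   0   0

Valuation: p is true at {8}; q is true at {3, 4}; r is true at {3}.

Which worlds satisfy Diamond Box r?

3: successors {4}; Box r there: 4:F. ✗
4: successors {4, 8}; Box r there: 4:F, 8:T. ✓
8: successors {3}; Box r there: 3:F. ✗

{4}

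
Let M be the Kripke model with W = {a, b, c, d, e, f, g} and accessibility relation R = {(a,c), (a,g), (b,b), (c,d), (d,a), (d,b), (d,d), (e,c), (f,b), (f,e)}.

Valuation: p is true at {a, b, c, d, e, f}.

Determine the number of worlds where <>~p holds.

a: successors {c, g}; ~p there: c:F, g:T. ✓
b: successors {b}; ~p there: b:F. ✗
c: successors {d}; ~p there: d:F. ✗
d: successors {a, b, d}; ~p there: a:F, b:F, d:F. ✗
e: successors {c}; ~p there: c:F. ✗
f: successors {b, e}; ~p there: b:F, e:F. ✗
g: no successors, so <>~p fails. ✗
Satisfying worlds: {a}.

1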